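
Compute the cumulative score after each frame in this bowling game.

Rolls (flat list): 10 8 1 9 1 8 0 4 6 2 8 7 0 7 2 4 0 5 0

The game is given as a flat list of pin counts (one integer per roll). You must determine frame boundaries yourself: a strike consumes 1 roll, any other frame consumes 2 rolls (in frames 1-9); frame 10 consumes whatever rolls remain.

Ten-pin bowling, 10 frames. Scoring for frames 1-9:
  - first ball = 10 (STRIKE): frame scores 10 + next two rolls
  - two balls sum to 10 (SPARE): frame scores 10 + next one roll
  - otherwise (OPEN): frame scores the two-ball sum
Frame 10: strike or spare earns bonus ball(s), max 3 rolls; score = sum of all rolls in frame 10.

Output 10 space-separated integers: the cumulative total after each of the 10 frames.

Answer: 19 28 46 54 66 83 90 99 103 108

Derivation:
Frame 1: STRIKE. 10 + next two rolls (8+1) = 19. Cumulative: 19
Frame 2: OPEN (8+1=9). Cumulative: 28
Frame 3: SPARE (9+1=10). 10 + next roll (8) = 18. Cumulative: 46
Frame 4: OPEN (8+0=8). Cumulative: 54
Frame 5: SPARE (4+6=10). 10 + next roll (2) = 12. Cumulative: 66
Frame 6: SPARE (2+8=10). 10 + next roll (7) = 17. Cumulative: 83
Frame 7: OPEN (7+0=7). Cumulative: 90
Frame 8: OPEN (7+2=9). Cumulative: 99
Frame 9: OPEN (4+0=4). Cumulative: 103
Frame 10: OPEN. Sum of all frame-10 rolls (5+0) = 5. Cumulative: 108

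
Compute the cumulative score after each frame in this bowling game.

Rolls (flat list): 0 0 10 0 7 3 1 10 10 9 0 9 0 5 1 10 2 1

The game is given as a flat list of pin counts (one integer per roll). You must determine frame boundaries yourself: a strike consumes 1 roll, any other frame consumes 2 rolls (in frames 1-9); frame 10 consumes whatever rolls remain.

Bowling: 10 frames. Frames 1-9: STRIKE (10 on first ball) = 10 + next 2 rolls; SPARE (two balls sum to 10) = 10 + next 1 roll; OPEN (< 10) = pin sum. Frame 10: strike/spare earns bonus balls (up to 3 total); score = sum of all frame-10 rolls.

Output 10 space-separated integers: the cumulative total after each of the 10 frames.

Frame 1: OPEN (0+0=0). Cumulative: 0
Frame 2: STRIKE. 10 + next two rolls (0+7) = 17. Cumulative: 17
Frame 3: OPEN (0+7=7). Cumulative: 24
Frame 4: OPEN (3+1=4). Cumulative: 28
Frame 5: STRIKE. 10 + next two rolls (10+9) = 29. Cumulative: 57
Frame 6: STRIKE. 10 + next two rolls (9+0) = 19. Cumulative: 76
Frame 7: OPEN (9+0=9). Cumulative: 85
Frame 8: OPEN (9+0=9). Cumulative: 94
Frame 9: OPEN (5+1=6). Cumulative: 100
Frame 10: STRIKE. Sum of all frame-10 rolls (10+2+1) = 13. Cumulative: 113

Answer: 0 17 24 28 57 76 85 94 100 113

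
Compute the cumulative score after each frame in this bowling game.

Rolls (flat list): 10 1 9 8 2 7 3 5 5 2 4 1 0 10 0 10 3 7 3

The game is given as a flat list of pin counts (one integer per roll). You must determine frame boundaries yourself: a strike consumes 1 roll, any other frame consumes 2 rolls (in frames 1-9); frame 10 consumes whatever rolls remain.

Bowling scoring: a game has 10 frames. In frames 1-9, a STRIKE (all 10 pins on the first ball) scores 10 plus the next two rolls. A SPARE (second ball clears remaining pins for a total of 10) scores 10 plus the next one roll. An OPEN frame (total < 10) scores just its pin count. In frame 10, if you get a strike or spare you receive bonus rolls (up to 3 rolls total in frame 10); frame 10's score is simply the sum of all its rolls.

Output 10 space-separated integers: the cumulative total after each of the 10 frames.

Answer: 20 38 55 70 82 88 89 109 122 135

Derivation:
Frame 1: STRIKE. 10 + next two rolls (1+9) = 20. Cumulative: 20
Frame 2: SPARE (1+9=10). 10 + next roll (8) = 18. Cumulative: 38
Frame 3: SPARE (8+2=10). 10 + next roll (7) = 17. Cumulative: 55
Frame 4: SPARE (7+3=10). 10 + next roll (5) = 15. Cumulative: 70
Frame 5: SPARE (5+5=10). 10 + next roll (2) = 12. Cumulative: 82
Frame 6: OPEN (2+4=6). Cumulative: 88
Frame 7: OPEN (1+0=1). Cumulative: 89
Frame 8: STRIKE. 10 + next two rolls (0+10) = 20. Cumulative: 109
Frame 9: SPARE (0+10=10). 10 + next roll (3) = 13. Cumulative: 122
Frame 10: SPARE. Sum of all frame-10 rolls (3+7+3) = 13. Cumulative: 135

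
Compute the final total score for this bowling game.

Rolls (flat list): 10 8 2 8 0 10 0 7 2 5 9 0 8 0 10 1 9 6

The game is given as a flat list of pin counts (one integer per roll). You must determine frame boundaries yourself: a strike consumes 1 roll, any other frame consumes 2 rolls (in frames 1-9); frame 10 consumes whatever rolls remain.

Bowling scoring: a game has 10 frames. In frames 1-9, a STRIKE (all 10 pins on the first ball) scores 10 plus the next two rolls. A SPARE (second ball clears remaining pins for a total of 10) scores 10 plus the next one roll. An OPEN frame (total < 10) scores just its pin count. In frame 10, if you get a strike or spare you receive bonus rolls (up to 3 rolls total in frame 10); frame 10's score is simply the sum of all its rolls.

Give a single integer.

Answer: 130

Derivation:
Frame 1: STRIKE. 10 + next two rolls (8+2) = 20. Cumulative: 20
Frame 2: SPARE (8+2=10). 10 + next roll (8) = 18. Cumulative: 38
Frame 3: OPEN (8+0=8). Cumulative: 46
Frame 4: STRIKE. 10 + next two rolls (0+7) = 17. Cumulative: 63
Frame 5: OPEN (0+7=7). Cumulative: 70
Frame 6: OPEN (2+5=7). Cumulative: 77
Frame 7: OPEN (9+0=9). Cumulative: 86
Frame 8: OPEN (8+0=8). Cumulative: 94
Frame 9: STRIKE. 10 + next two rolls (1+9) = 20. Cumulative: 114
Frame 10: SPARE. Sum of all frame-10 rolls (1+9+6) = 16. Cumulative: 130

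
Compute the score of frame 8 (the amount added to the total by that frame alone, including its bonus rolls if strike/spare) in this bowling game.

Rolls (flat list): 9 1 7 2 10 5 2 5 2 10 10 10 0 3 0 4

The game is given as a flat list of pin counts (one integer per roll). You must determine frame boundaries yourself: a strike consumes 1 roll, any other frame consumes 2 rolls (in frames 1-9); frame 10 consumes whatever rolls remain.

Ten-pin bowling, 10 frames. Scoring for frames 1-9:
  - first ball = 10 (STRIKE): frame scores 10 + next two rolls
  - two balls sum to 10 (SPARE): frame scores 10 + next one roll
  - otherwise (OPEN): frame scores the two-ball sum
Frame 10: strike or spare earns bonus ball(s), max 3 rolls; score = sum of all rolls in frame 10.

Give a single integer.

Frame 1: SPARE (9+1=10). 10 + next roll (7) = 17. Cumulative: 17
Frame 2: OPEN (7+2=9). Cumulative: 26
Frame 3: STRIKE. 10 + next two rolls (5+2) = 17. Cumulative: 43
Frame 4: OPEN (5+2=7). Cumulative: 50
Frame 5: OPEN (5+2=7). Cumulative: 57
Frame 6: STRIKE. 10 + next two rolls (10+10) = 30. Cumulative: 87
Frame 7: STRIKE. 10 + next two rolls (10+0) = 20. Cumulative: 107
Frame 8: STRIKE. 10 + next two rolls (0+3) = 13. Cumulative: 120
Frame 9: OPEN (0+3=3). Cumulative: 123
Frame 10: OPEN. Sum of all frame-10 rolls (0+4) = 4. Cumulative: 127

Answer: 13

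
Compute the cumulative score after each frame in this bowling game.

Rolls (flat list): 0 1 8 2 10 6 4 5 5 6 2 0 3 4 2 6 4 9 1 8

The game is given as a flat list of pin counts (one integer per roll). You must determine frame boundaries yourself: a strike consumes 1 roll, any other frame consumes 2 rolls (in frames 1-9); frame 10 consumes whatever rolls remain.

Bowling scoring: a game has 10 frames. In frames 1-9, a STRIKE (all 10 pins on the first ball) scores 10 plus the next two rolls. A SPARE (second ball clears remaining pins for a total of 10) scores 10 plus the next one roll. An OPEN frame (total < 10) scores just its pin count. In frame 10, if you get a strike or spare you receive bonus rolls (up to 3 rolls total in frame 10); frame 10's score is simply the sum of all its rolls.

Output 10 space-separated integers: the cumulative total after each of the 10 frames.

Answer: 1 21 41 56 72 80 83 89 108 126

Derivation:
Frame 1: OPEN (0+1=1). Cumulative: 1
Frame 2: SPARE (8+2=10). 10 + next roll (10) = 20. Cumulative: 21
Frame 3: STRIKE. 10 + next two rolls (6+4) = 20. Cumulative: 41
Frame 4: SPARE (6+4=10). 10 + next roll (5) = 15. Cumulative: 56
Frame 5: SPARE (5+5=10). 10 + next roll (6) = 16. Cumulative: 72
Frame 6: OPEN (6+2=8). Cumulative: 80
Frame 7: OPEN (0+3=3). Cumulative: 83
Frame 8: OPEN (4+2=6). Cumulative: 89
Frame 9: SPARE (6+4=10). 10 + next roll (9) = 19. Cumulative: 108
Frame 10: SPARE. Sum of all frame-10 rolls (9+1+8) = 18. Cumulative: 126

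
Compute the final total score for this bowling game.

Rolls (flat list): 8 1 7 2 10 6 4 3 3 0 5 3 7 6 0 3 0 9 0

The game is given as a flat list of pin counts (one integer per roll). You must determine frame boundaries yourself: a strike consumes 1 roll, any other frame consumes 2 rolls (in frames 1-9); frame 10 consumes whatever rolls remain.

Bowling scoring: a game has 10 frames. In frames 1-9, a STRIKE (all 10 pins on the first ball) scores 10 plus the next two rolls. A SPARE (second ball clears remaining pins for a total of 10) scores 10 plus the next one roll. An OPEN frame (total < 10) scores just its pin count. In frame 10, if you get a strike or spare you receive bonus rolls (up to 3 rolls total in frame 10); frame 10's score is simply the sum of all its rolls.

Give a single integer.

Frame 1: OPEN (8+1=9). Cumulative: 9
Frame 2: OPEN (7+2=9). Cumulative: 18
Frame 3: STRIKE. 10 + next two rolls (6+4) = 20. Cumulative: 38
Frame 4: SPARE (6+4=10). 10 + next roll (3) = 13. Cumulative: 51
Frame 5: OPEN (3+3=6). Cumulative: 57
Frame 6: OPEN (0+5=5). Cumulative: 62
Frame 7: SPARE (3+7=10). 10 + next roll (6) = 16. Cumulative: 78
Frame 8: OPEN (6+0=6). Cumulative: 84
Frame 9: OPEN (3+0=3). Cumulative: 87
Frame 10: OPEN. Sum of all frame-10 rolls (9+0) = 9. Cumulative: 96

Answer: 96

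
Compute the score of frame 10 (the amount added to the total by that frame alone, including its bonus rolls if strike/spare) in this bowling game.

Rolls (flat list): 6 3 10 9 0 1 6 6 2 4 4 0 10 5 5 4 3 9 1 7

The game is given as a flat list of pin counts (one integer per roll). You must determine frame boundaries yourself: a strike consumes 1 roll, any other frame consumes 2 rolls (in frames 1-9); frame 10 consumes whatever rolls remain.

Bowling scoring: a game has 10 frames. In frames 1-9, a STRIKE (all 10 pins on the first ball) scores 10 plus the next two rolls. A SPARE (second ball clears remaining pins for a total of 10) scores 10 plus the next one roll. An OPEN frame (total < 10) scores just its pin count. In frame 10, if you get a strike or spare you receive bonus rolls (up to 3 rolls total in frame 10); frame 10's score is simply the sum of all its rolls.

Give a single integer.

Answer: 17

Derivation:
Frame 1: OPEN (6+3=9). Cumulative: 9
Frame 2: STRIKE. 10 + next two rolls (9+0) = 19. Cumulative: 28
Frame 3: OPEN (9+0=9). Cumulative: 37
Frame 4: OPEN (1+6=7). Cumulative: 44
Frame 5: OPEN (6+2=8). Cumulative: 52
Frame 6: OPEN (4+4=8). Cumulative: 60
Frame 7: SPARE (0+10=10). 10 + next roll (5) = 15. Cumulative: 75
Frame 8: SPARE (5+5=10). 10 + next roll (4) = 14. Cumulative: 89
Frame 9: OPEN (4+3=7). Cumulative: 96
Frame 10: SPARE. Sum of all frame-10 rolls (9+1+7) = 17. Cumulative: 113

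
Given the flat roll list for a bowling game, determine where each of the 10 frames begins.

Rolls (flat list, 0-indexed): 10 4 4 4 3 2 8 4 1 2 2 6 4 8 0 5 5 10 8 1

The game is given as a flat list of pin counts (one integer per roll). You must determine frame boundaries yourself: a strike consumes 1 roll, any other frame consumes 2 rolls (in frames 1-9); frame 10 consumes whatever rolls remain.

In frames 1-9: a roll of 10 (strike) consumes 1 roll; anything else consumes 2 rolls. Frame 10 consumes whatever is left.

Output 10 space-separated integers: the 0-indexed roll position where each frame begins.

Frame 1 starts at roll index 0: roll=10 (strike), consumes 1 roll
Frame 2 starts at roll index 1: rolls=4,4 (sum=8), consumes 2 rolls
Frame 3 starts at roll index 3: rolls=4,3 (sum=7), consumes 2 rolls
Frame 4 starts at roll index 5: rolls=2,8 (sum=10), consumes 2 rolls
Frame 5 starts at roll index 7: rolls=4,1 (sum=5), consumes 2 rolls
Frame 6 starts at roll index 9: rolls=2,2 (sum=4), consumes 2 rolls
Frame 7 starts at roll index 11: rolls=6,4 (sum=10), consumes 2 rolls
Frame 8 starts at roll index 13: rolls=8,0 (sum=8), consumes 2 rolls
Frame 9 starts at roll index 15: rolls=5,5 (sum=10), consumes 2 rolls
Frame 10 starts at roll index 17: 3 remaining rolls

Answer: 0 1 3 5 7 9 11 13 15 17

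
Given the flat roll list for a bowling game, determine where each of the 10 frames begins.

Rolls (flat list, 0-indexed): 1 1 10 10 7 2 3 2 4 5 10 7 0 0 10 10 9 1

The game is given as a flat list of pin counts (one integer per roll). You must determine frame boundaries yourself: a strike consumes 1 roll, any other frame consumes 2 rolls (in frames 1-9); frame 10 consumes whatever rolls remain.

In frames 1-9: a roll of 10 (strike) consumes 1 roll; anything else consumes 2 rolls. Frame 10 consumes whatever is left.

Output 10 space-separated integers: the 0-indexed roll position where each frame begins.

Frame 1 starts at roll index 0: rolls=1,1 (sum=2), consumes 2 rolls
Frame 2 starts at roll index 2: roll=10 (strike), consumes 1 roll
Frame 3 starts at roll index 3: roll=10 (strike), consumes 1 roll
Frame 4 starts at roll index 4: rolls=7,2 (sum=9), consumes 2 rolls
Frame 5 starts at roll index 6: rolls=3,2 (sum=5), consumes 2 rolls
Frame 6 starts at roll index 8: rolls=4,5 (sum=9), consumes 2 rolls
Frame 7 starts at roll index 10: roll=10 (strike), consumes 1 roll
Frame 8 starts at roll index 11: rolls=7,0 (sum=7), consumes 2 rolls
Frame 9 starts at roll index 13: rolls=0,10 (sum=10), consumes 2 rolls
Frame 10 starts at roll index 15: 3 remaining rolls

Answer: 0 2 3 4 6 8 10 11 13 15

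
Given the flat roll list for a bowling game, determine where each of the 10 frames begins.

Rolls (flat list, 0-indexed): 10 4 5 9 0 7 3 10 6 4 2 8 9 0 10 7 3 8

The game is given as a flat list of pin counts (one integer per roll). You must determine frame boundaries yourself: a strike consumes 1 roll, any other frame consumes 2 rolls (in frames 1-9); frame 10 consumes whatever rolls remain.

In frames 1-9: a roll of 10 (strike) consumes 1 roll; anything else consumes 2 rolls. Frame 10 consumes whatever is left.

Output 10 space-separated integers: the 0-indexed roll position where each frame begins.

Frame 1 starts at roll index 0: roll=10 (strike), consumes 1 roll
Frame 2 starts at roll index 1: rolls=4,5 (sum=9), consumes 2 rolls
Frame 3 starts at roll index 3: rolls=9,0 (sum=9), consumes 2 rolls
Frame 4 starts at roll index 5: rolls=7,3 (sum=10), consumes 2 rolls
Frame 5 starts at roll index 7: roll=10 (strike), consumes 1 roll
Frame 6 starts at roll index 8: rolls=6,4 (sum=10), consumes 2 rolls
Frame 7 starts at roll index 10: rolls=2,8 (sum=10), consumes 2 rolls
Frame 8 starts at roll index 12: rolls=9,0 (sum=9), consumes 2 rolls
Frame 9 starts at roll index 14: roll=10 (strike), consumes 1 roll
Frame 10 starts at roll index 15: 3 remaining rolls

Answer: 0 1 3 5 7 8 10 12 14 15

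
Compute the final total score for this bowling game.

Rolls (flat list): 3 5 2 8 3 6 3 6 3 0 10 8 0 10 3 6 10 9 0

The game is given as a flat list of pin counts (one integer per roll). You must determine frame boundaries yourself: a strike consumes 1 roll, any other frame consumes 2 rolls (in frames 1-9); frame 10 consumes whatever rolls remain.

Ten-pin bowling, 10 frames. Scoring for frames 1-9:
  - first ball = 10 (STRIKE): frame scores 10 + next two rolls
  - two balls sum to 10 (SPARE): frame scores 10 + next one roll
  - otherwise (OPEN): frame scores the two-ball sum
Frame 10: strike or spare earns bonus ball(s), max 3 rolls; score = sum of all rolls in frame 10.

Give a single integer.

Frame 1: OPEN (3+5=8). Cumulative: 8
Frame 2: SPARE (2+8=10). 10 + next roll (3) = 13. Cumulative: 21
Frame 3: OPEN (3+6=9). Cumulative: 30
Frame 4: OPEN (3+6=9). Cumulative: 39
Frame 5: OPEN (3+0=3). Cumulative: 42
Frame 6: STRIKE. 10 + next two rolls (8+0) = 18. Cumulative: 60
Frame 7: OPEN (8+0=8). Cumulative: 68
Frame 8: STRIKE. 10 + next two rolls (3+6) = 19. Cumulative: 87
Frame 9: OPEN (3+6=9). Cumulative: 96
Frame 10: STRIKE. Sum of all frame-10 rolls (10+9+0) = 19. Cumulative: 115

Answer: 115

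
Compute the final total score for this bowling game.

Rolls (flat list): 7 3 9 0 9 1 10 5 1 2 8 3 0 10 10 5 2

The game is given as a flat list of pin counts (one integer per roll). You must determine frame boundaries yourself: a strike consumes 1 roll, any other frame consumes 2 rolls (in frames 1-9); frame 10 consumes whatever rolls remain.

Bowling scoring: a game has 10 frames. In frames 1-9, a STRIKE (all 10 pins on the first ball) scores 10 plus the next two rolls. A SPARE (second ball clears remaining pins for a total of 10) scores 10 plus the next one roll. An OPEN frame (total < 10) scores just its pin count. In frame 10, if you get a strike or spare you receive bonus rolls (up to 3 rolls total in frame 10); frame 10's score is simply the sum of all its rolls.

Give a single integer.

Answer: 135

Derivation:
Frame 1: SPARE (7+3=10). 10 + next roll (9) = 19. Cumulative: 19
Frame 2: OPEN (9+0=9). Cumulative: 28
Frame 3: SPARE (9+1=10). 10 + next roll (10) = 20. Cumulative: 48
Frame 4: STRIKE. 10 + next two rolls (5+1) = 16. Cumulative: 64
Frame 5: OPEN (5+1=6). Cumulative: 70
Frame 6: SPARE (2+8=10). 10 + next roll (3) = 13. Cumulative: 83
Frame 7: OPEN (3+0=3). Cumulative: 86
Frame 8: STRIKE. 10 + next two rolls (10+5) = 25. Cumulative: 111
Frame 9: STRIKE. 10 + next two rolls (5+2) = 17. Cumulative: 128
Frame 10: OPEN. Sum of all frame-10 rolls (5+2) = 7. Cumulative: 135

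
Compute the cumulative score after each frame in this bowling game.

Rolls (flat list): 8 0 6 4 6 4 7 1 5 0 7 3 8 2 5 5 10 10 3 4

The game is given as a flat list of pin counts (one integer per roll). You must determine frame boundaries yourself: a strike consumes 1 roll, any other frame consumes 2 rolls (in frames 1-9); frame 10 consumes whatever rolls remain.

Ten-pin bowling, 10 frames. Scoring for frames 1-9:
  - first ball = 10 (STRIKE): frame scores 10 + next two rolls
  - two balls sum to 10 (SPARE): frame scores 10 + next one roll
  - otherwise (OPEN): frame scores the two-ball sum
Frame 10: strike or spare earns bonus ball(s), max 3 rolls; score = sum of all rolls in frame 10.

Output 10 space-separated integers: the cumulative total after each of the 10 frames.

Frame 1: OPEN (8+0=8). Cumulative: 8
Frame 2: SPARE (6+4=10). 10 + next roll (6) = 16. Cumulative: 24
Frame 3: SPARE (6+4=10). 10 + next roll (7) = 17. Cumulative: 41
Frame 4: OPEN (7+1=8). Cumulative: 49
Frame 5: OPEN (5+0=5). Cumulative: 54
Frame 6: SPARE (7+3=10). 10 + next roll (8) = 18. Cumulative: 72
Frame 7: SPARE (8+2=10). 10 + next roll (5) = 15. Cumulative: 87
Frame 8: SPARE (5+5=10). 10 + next roll (10) = 20. Cumulative: 107
Frame 9: STRIKE. 10 + next two rolls (10+3) = 23. Cumulative: 130
Frame 10: STRIKE. Sum of all frame-10 rolls (10+3+4) = 17. Cumulative: 147

Answer: 8 24 41 49 54 72 87 107 130 147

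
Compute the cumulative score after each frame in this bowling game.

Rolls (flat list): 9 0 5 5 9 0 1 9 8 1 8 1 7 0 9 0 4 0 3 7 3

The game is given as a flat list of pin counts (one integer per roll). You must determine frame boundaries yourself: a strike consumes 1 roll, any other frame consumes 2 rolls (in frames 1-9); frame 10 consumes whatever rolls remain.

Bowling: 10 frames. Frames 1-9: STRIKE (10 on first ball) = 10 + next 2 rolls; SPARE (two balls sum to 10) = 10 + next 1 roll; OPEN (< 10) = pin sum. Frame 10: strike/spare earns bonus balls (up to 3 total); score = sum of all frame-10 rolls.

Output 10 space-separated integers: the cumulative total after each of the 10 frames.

Frame 1: OPEN (9+0=9). Cumulative: 9
Frame 2: SPARE (5+5=10). 10 + next roll (9) = 19. Cumulative: 28
Frame 3: OPEN (9+0=9). Cumulative: 37
Frame 4: SPARE (1+9=10). 10 + next roll (8) = 18. Cumulative: 55
Frame 5: OPEN (8+1=9). Cumulative: 64
Frame 6: OPEN (8+1=9). Cumulative: 73
Frame 7: OPEN (7+0=7). Cumulative: 80
Frame 8: OPEN (9+0=9). Cumulative: 89
Frame 9: OPEN (4+0=4). Cumulative: 93
Frame 10: SPARE. Sum of all frame-10 rolls (3+7+3) = 13. Cumulative: 106

Answer: 9 28 37 55 64 73 80 89 93 106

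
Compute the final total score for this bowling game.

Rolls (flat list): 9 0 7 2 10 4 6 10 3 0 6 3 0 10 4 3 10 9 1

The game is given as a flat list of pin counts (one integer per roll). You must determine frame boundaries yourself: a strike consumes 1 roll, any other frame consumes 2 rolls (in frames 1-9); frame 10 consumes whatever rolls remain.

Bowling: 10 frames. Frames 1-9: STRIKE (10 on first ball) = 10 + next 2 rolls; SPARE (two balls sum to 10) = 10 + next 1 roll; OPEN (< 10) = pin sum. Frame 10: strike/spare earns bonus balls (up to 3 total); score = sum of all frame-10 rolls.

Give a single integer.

Frame 1: OPEN (9+0=9). Cumulative: 9
Frame 2: OPEN (7+2=9). Cumulative: 18
Frame 3: STRIKE. 10 + next two rolls (4+6) = 20. Cumulative: 38
Frame 4: SPARE (4+6=10). 10 + next roll (10) = 20. Cumulative: 58
Frame 5: STRIKE. 10 + next two rolls (3+0) = 13. Cumulative: 71
Frame 6: OPEN (3+0=3). Cumulative: 74
Frame 7: OPEN (6+3=9). Cumulative: 83
Frame 8: SPARE (0+10=10). 10 + next roll (4) = 14. Cumulative: 97
Frame 9: OPEN (4+3=7). Cumulative: 104
Frame 10: STRIKE. Sum of all frame-10 rolls (10+9+1) = 20. Cumulative: 124

Answer: 124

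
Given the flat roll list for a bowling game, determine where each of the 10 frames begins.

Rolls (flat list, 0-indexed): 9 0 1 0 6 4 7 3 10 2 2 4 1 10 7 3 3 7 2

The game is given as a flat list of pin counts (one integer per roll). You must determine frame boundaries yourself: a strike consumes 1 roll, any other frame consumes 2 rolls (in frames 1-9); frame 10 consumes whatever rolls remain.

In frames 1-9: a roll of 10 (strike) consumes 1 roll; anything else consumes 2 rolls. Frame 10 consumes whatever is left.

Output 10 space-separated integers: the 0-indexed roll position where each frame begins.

Answer: 0 2 4 6 8 9 11 13 14 16

Derivation:
Frame 1 starts at roll index 0: rolls=9,0 (sum=9), consumes 2 rolls
Frame 2 starts at roll index 2: rolls=1,0 (sum=1), consumes 2 rolls
Frame 3 starts at roll index 4: rolls=6,4 (sum=10), consumes 2 rolls
Frame 4 starts at roll index 6: rolls=7,3 (sum=10), consumes 2 rolls
Frame 5 starts at roll index 8: roll=10 (strike), consumes 1 roll
Frame 6 starts at roll index 9: rolls=2,2 (sum=4), consumes 2 rolls
Frame 7 starts at roll index 11: rolls=4,1 (sum=5), consumes 2 rolls
Frame 8 starts at roll index 13: roll=10 (strike), consumes 1 roll
Frame 9 starts at roll index 14: rolls=7,3 (sum=10), consumes 2 rolls
Frame 10 starts at roll index 16: 3 remaining rolls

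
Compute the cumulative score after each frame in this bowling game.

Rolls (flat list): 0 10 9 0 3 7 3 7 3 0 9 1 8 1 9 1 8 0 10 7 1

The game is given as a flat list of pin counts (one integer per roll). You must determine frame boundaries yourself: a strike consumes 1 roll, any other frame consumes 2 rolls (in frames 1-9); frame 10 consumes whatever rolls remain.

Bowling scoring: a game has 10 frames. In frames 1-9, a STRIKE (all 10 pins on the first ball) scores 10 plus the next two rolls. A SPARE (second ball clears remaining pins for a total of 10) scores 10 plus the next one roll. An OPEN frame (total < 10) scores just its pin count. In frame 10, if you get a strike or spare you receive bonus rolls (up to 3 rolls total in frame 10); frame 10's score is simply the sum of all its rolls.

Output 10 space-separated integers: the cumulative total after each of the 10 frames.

Frame 1: SPARE (0+10=10). 10 + next roll (9) = 19. Cumulative: 19
Frame 2: OPEN (9+0=9). Cumulative: 28
Frame 3: SPARE (3+7=10). 10 + next roll (3) = 13. Cumulative: 41
Frame 4: SPARE (3+7=10). 10 + next roll (3) = 13. Cumulative: 54
Frame 5: OPEN (3+0=3). Cumulative: 57
Frame 6: SPARE (9+1=10). 10 + next roll (8) = 18. Cumulative: 75
Frame 7: OPEN (8+1=9). Cumulative: 84
Frame 8: SPARE (9+1=10). 10 + next roll (8) = 18. Cumulative: 102
Frame 9: OPEN (8+0=8). Cumulative: 110
Frame 10: STRIKE. Sum of all frame-10 rolls (10+7+1) = 18. Cumulative: 128

Answer: 19 28 41 54 57 75 84 102 110 128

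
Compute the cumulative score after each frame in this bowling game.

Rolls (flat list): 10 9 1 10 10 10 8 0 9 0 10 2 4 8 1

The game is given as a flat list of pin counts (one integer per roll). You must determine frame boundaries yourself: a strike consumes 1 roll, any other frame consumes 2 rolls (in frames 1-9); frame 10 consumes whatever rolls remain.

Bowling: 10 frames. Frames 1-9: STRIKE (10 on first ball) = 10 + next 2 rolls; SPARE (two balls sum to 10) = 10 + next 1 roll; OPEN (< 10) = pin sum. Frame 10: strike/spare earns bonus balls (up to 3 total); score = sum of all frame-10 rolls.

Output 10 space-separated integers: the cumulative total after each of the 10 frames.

Frame 1: STRIKE. 10 + next two rolls (9+1) = 20. Cumulative: 20
Frame 2: SPARE (9+1=10). 10 + next roll (10) = 20. Cumulative: 40
Frame 3: STRIKE. 10 + next two rolls (10+10) = 30. Cumulative: 70
Frame 4: STRIKE. 10 + next two rolls (10+8) = 28. Cumulative: 98
Frame 5: STRIKE. 10 + next two rolls (8+0) = 18. Cumulative: 116
Frame 6: OPEN (8+0=8). Cumulative: 124
Frame 7: OPEN (9+0=9). Cumulative: 133
Frame 8: STRIKE. 10 + next two rolls (2+4) = 16. Cumulative: 149
Frame 9: OPEN (2+4=6). Cumulative: 155
Frame 10: OPEN. Sum of all frame-10 rolls (8+1) = 9. Cumulative: 164

Answer: 20 40 70 98 116 124 133 149 155 164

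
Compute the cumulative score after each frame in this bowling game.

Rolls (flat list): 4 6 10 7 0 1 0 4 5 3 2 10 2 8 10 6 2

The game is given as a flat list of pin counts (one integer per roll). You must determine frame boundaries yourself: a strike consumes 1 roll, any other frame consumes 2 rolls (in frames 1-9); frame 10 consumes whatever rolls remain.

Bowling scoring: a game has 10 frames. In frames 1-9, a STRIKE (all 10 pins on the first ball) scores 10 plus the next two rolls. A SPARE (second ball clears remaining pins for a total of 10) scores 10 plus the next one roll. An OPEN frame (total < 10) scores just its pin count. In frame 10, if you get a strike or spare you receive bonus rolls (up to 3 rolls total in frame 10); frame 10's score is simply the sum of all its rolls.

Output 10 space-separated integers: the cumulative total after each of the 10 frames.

Frame 1: SPARE (4+6=10). 10 + next roll (10) = 20. Cumulative: 20
Frame 2: STRIKE. 10 + next two rolls (7+0) = 17. Cumulative: 37
Frame 3: OPEN (7+0=7). Cumulative: 44
Frame 4: OPEN (1+0=1). Cumulative: 45
Frame 5: OPEN (4+5=9). Cumulative: 54
Frame 6: OPEN (3+2=5). Cumulative: 59
Frame 7: STRIKE. 10 + next two rolls (2+8) = 20. Cumulative: 79
Frame 8: SPARE (2+8=10). 10 + next roll (10) = 20. Cumulative: 99
Frame 9: STRIKE. 10 + next two rolls (6+2) = 18. Cumulative: 117
Frame 10: OPEN. Sum of all frame-10 rolls (6+2) = 8. Cumulative: 125

Answer: 20 37 44 45 54 59 79 99 117 125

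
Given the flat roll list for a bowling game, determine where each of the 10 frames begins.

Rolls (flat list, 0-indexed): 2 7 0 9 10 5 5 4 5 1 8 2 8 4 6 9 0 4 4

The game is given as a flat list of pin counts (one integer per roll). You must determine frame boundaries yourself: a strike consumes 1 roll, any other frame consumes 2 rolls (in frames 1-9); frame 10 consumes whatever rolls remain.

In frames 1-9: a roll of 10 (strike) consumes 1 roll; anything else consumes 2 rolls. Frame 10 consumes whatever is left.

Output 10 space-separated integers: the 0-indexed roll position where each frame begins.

Frame 1 starts at roll index 0: rolls=2,7 (sum=9), consumes 2 rolls
Frame 2 starts at roll index 2: rolls=0,9 (sum=9), consumes 2 rolls
Frame 3 starts at roll index 4: roll=10 (strike), consumes 1 roll
Frame 4 starts at roll index 5: rolls=5,5 (sum=10), consumes 2 rolls
Frame 5 starts at roll index 7: rolls=4,5 (sum=9), consumes 2 rolls
Frame 6 starts at roll index 9: rolls=1,8 (sum=9), consumes 2 rolls
Frame 7 starts at roll index 11: rolls=2,8 (sum=10), consumes 2 rolls
Frame 8 starts at roll index 13: rolls=4,6 (sum=10), consumes 2 rolls
Frame 9 starts at roll index 15: rolls=9,0 (sum=9), consumes 2 rolls
Frame 10 starts at roll index 17: 2 remaining rolls

Answer: 0 2 4 5 7 9 11 13 15 17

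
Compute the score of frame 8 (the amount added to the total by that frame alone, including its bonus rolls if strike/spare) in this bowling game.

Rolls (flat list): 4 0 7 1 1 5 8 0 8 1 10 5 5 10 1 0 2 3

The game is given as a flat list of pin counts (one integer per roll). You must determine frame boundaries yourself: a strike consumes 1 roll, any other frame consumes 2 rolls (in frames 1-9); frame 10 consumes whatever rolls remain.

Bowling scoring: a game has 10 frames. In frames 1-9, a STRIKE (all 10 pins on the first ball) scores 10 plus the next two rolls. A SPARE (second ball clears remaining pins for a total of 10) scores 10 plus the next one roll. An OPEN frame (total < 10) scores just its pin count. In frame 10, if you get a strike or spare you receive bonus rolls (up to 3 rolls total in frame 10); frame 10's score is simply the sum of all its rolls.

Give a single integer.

Answer: 11

Derivation:
Frame 1: OPEN (4+0=4). Cumulative: 4
Frame 2: OPEN (7+1=8). Cumulative: 12
Frame 3: OPEN (1+5=6). Cumulative: 18
Frame 4: OPEN (8+0=8). Cumulative: 26
Frame 5: OPEN (8+1=9). Cumulative: 35
Frame 6: STRIKE. 10 + next two rolls (5+5) = 20. Cumulative: 55
Frame 7: SPARE (5+5=10). 10 + next roll (10) = 20. Cumulative: 75
Frame 8: STRIKE. 10 + next two rolls (1+0) = 11. Cumulative: 86
Frame 9: OPEN (1+0=1). Cumulative: 87
Frame 10: OPEN. Sum of all frame-10 rolls (2+3) = 5. Cumulative: 92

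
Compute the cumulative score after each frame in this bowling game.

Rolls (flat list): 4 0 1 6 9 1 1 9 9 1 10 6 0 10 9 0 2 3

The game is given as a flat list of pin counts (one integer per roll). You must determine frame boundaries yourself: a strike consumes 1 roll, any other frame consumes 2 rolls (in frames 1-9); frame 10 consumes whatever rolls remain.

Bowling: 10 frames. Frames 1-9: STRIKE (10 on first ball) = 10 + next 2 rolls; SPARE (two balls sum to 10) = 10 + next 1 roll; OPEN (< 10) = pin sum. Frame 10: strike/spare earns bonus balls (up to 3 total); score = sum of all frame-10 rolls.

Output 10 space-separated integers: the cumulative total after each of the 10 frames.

Frame 1: OPEN (4+0=4). Cumulative: 4
Frame 2: OPEN (1+6=7). Cumulative: 11
Frame 3: SPARE (9+1=10). 10 + next roll (1) = 11. Cumulative: 22
Frame 4: SPARE (1+9=10). 10 + next roll (9) = 19. Cumulative: 41
Frame 5: SPARE (9+1=10). 10 + next roll (10) = 20. Cumulative: 61
Frame 6: STRIKE. 10 + next two rolls (6+0) = 16. Cumulative: 77
Frame 7: OPEN (6+0=6). Cumulative: 83
Frame 8: STRIKE. 10 + next two rolls (9+0) = 19. Cumulative: 102
Frame 9: OPEN (9+0=9). Cumulative: 111
Frame 10: OPEN. Sum of all frame-10 rolls (2+3) = 5. Cumulative: 116

Answer: 4 11 22 41 61 77 83 102 111 116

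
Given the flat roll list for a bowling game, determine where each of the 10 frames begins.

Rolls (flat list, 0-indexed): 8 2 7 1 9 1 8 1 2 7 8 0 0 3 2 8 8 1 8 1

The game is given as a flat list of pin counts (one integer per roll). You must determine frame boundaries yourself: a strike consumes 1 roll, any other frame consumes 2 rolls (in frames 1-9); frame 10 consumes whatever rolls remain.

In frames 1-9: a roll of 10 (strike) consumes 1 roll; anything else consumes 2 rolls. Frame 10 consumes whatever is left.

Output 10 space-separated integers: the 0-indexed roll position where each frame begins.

Frame 1 starts at roll index 0: rolls=8,2 (sum=10), consumes 2 rolls
Frame 2 starts at roll index 2: rolls=7,1 (sum=8), consumes 2 rolls
Frame 3 starts at roll index 4: rolls=9,1 (sum=10), consumes 2 rolls
Frame 4 starts at roll index 6: rolls=8,1 (sum=9), consumes 2 rolls
Frame 5 starts at roll index 8: rolls=2,7 (sum=9), consumes 2 rolls
Frame 6 starts at roll index 10: rolls=8,0 (sum=8), consumes 2 rolls
Frame 7 starts at roll index 12: rolls=0,3 (sum=3), consumes 2 rolls
Frame 8 starts at roll index 14: rolls=2,8 (sum=10), consumes 2 rolls
Frame 9 starts at roll index 16: rolls=8,1 (sum=9), consumes 2 rolls
Frame 10 starts at roll index 18: 2 remaining rolls

Answer: 0 2 4 6 8 10 12 14 16 18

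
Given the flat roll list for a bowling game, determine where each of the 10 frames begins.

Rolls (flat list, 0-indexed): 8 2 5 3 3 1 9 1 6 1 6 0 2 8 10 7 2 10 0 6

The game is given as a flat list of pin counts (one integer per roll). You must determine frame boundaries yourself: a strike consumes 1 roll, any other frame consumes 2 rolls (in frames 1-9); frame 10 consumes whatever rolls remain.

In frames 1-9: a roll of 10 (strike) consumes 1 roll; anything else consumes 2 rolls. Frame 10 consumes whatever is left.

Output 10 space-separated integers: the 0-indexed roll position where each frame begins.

Answer: 0 2 4 6 8 10 12 14 15 17

Derivation:
Frame 1 starts at roll index 0: rolls=8,2 (sum=10), consumes 2 rolls
Frame 2 starts at roll index 2: rolls=5,3 (sum=8), consumes 2 rolls
Frame 3 starts at roll index 4: rolls=3,1 (sum=4), consumes 2 rolls
Frame 4 starts at roll index 6: rolls=9,1 (sum=10), consumes 2 rolls
Frame 5 starts at roll index 8: rolls=6,1 (sum=7), consumes 2 rolls
Frame 6 starts at roll index 10: rolls=6,0 (sum=6), consumes 2 rolls
Frame 7 starts at roll index 12: rolls=2,8 (sum=10), consumes 2 rolls
Frame 8 starts at roll index 14: roll=10 (strike), consumes 1 roll
Frame 9 starts at roll index 15: rolls=7,2 (sum=9), consumes 2 rolls
Frame 10 starts at roll index 17: 3 remaining rolls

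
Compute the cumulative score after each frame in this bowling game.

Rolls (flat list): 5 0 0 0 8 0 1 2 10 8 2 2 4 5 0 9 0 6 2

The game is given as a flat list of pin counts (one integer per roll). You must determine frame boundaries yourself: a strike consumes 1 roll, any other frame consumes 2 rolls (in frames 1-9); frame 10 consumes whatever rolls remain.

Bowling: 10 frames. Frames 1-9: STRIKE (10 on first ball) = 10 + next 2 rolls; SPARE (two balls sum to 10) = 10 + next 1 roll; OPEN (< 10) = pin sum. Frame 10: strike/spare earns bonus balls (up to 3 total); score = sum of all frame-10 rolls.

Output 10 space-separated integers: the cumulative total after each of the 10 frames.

Answer: 5 5 13 16 36 48 54 59 68 76

Derivation:
Frame 1: OPEN (5+0=5). Cumulative: 5
Frame 2: OPEN (0+0=0). Cumulative: 5
Frame 3: OPEN (8+0=8). Cumulative: 13
Frame 4: OPEN (1+2=3). Cumulative: 16
Frame 5: STRIKE. 10 + next two rolls (8+2) = 20. Cumulative: 36
Frame 6: SPARE (8+2=10). 10 + next roll (2) = 12. Cumulative: 48
Frame 7: OPEN (2+4=6). Cumulative: 54
Frame 8: OPEN (5+0=5). Cumulative: 59
Frame 9: OPEN (9+0=9). Cumulative: 68
Frame 10: OPEN. Sum of all frame-10 rolls (6+2) = 8. Cumulative: 76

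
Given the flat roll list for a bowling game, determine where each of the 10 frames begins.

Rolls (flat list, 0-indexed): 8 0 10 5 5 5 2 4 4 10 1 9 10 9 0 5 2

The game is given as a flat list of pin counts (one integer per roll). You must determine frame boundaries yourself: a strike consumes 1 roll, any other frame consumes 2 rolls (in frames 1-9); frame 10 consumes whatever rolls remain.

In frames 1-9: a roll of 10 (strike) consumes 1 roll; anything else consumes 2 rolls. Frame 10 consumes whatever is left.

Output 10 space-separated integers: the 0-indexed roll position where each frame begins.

Frame 1 starts at roll index 0: rolls=8,0 (sum=8), consumes 2 rolls
Frame 2 starts at roll index 2: roll=10 (strike), consumes 1 roll
Frame 3 starts at roll index 3: rolls=5,5 (sum=10), consumes 2 rolls
Frame 4 starts at roll index 5: rolls=5,2 (sum=7), consumes 2 rolls
Frame 5 starts at roll index 7: rolls=4,4 (sum=8), consumes 2 rolls
Frame 6 starts at roll index 9: roll=10 (strike), consumes 1 roll
Frame 7 starts at roll index 10: rolls=1,9 (sum=10), consumes 2 rolls
Frame 8 starts at roll index 12: roll=10 (strike), consumes 1 roll
Frame 9 starts at roll index 13: rolls=9,0 (sum=9), consumes 2 rolls
Frame 10 starts at roll index 15: 2 remaining rolls

Answer: 0 2 3 5 7 9 10 12 13 15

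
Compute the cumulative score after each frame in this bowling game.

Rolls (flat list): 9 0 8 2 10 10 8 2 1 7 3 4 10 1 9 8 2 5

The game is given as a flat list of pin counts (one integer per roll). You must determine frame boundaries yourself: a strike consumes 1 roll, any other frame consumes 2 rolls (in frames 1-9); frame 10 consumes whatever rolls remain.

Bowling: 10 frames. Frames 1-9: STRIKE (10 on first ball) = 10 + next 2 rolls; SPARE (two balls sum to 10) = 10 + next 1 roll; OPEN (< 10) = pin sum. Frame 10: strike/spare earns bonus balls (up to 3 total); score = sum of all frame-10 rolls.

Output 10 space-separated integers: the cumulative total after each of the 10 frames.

Frame 1: OPEN (9+0=9). Cumulative: 9
Frame 2: SPARE (8+2=10). 10 + next roll (10) = 20. Cumulative: 29
Frame 3: STRIKE. 10 + next two rolls (10+8) = 28. Cumulative: 57
Frame 4: STRIKE. 10 + next two rolls (8+2) = 20. Cumulative: 77
Frame 5: SPARE (8+2=10). 10 + next roll (1) = 11. Cumulative: 88
Frame 6: OPEN (1+7=8). Cumulative: 96
Frame 7: OPEN (3+4=7). Cumulative: 103
Frame 8: STRIKE. 10 + next two rolls (1+9) = 20. Cumulative: 123
Frame 9: SPARE (1+9=10). 10 + next roll (8) = 18. Cumulative: 141
Frame 10: SPARE. Sum of all frame-10 rolls (8+2+5) = 15. Cumulative: 156

Answer: 9 29 57 77 88 96 103 123 141 156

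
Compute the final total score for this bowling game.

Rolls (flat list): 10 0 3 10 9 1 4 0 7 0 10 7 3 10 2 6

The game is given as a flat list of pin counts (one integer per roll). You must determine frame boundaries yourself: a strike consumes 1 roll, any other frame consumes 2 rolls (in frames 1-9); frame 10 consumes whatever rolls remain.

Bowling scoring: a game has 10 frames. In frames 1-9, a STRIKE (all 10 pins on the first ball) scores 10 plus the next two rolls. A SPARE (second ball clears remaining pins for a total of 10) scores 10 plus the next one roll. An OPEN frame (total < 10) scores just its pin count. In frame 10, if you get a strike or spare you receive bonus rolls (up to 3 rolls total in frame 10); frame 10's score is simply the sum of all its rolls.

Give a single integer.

Answer: 127

Derivation:
Frame 1: STRIKE. 10 + next two rolls (0+3) = 13. Cumulative: 13
Frame 2: OPEN (0+3=3). Cumulative: 16
Frame 3: STRIKE. 10 + next two rolls (9+1) = 20. Cumulative: 36
Frame 4: SPARE (9+1=10). 10 + next roll (4) = 14. Cumulative: 50
Frame 5: OPEN (4+0=4). Cumulative: 54
Frame 6: OPEN (7+0=7). Cumulative: 61
Frame 7: STRIKE. 10 + next two rolls (7+3) = 20. Cumulative: 81
Frame 8: SPARE (7+3=10). 10 + next roll (10) = 20. Cumulative: 101
Frame 9: STRIKE. 10 + next two rolls (2+6) = 18. Cumulative: 119
Frame 10: OPEN. Sum of all frame-10 rolls (2+6) = 8. Cumulative: 127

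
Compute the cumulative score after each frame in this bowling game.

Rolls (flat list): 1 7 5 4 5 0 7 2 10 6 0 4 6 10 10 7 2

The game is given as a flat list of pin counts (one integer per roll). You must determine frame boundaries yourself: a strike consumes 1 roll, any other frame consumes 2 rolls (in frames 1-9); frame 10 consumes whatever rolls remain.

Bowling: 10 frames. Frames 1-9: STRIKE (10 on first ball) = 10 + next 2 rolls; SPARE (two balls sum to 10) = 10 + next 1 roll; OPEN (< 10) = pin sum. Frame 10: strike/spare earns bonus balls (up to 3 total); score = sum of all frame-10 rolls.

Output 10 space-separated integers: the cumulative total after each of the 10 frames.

Answer: 8 17 22 31 47 53 73 100 119 128

Derivation:
Frame 1: OPEN (1+7=8). Cumulative: 8
Frame 2: OPEN (5+4=9). Cumulative: 17
Frame 3: OPEN (5+0=5). Cumulative: 22
Frame 4: OPEN (7+2=9). Cumulative: 31
Frame 5: STRIKE. 10 + next two rolls (6+0) = 16. Cumulative: 47
Frame 6: OPEN (6+0=6). Cumulative: 53
Frame 7: SPARE (4+6=10). 10 + next roll (10) = 20. Cumulative: 73
Frame 8: STRIKE. 10 + next two rolls (10+7) = 27. Cumulative: 100
Frame 9: STRIKE. 10 + next two rolls (7+2) = 19. Cumulative: 119
Frame 10: OPEN. Sum of all frame-10 rolls (7+2) = 9. Cumulative: 128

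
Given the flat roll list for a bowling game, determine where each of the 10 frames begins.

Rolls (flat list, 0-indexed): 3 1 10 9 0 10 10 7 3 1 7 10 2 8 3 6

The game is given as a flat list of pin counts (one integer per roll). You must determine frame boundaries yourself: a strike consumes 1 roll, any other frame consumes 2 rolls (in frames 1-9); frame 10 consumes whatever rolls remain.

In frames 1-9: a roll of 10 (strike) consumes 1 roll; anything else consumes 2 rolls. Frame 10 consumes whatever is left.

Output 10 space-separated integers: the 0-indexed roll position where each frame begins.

Answer: 0 2 3 5 6 7 9 11 12 14

Derivation:
Frame 1 starts at roll index 0: rolls=3,1 (sum=4), consumes 2 rolls
Frame 2 starts at roll index 2: roll=10 (strike), consumes 1 roll
Frame 3 starts at roll index 3: rolls=9,0 (sum=9), consumes 2 rolls
Frame 4 starts at roll index 5: roll=10 (strike), consumes 1 roll
Frame 5 starts at roll index 6: roll=10 (strike), consumes 1 roll
Frame 6 starts at roll index 7: rolls=7,3 (sum=10), consumes 2 rolls
Frame 7 starts at roll index 9: rolls=1,7 (sum=8), consumes 2 rolls
Frame 8 starts at roll index 11: roll=10 (strike), consumes 1 roll
Frame 9 starts at roll index 12: rolls=2,8 (sum=10), consumes 2 rolls
Frame 10 starts at roll index 14: 2 remaining rolls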